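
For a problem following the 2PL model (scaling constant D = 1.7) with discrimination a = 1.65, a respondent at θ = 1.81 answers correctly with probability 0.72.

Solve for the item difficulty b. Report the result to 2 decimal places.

1.47

P(θ) = 1 / (1 + exp(−D·a(θ − b)))
logit(0.72) = ln(0.72/0.28) = 0.9445
b = θ − logit/(1.7·a) = 1.81 − 0.9445/2.8050 = 1.4733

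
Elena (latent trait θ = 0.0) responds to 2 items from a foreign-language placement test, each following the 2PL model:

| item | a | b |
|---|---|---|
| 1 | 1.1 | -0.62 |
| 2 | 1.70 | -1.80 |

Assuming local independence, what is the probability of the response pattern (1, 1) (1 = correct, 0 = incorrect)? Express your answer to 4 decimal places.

P(θ) = 1 / (1 + exp(−a(θ − b)))
P_1 = 1/(1+e^{-0.6820}) = 0.6642
P_2 = 1/(1+e^{-3.0600}) = 0.9552
L = P_1 × P_2 = 0.6642 × 0.9552 = 0.63444

0.6344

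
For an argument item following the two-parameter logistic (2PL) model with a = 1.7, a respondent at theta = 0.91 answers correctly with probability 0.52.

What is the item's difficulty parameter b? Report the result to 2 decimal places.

P(theta) = 1 / (1 + exp(−a(theta − b)))
logit(0.52) = ln(0.52/0.48) = 0.0800
b = theta − logit/(a) = 0.91 − 0.0800/1.7000 = 0.8629

0.86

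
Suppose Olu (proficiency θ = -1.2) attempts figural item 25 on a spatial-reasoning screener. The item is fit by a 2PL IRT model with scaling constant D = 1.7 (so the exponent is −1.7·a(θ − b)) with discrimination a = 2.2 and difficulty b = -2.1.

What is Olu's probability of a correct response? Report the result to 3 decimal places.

P(θ) = 1 / (1 + exp(−D·a(θ − b)))
Exponent: 1.7 × 2.2 × (-1.2 − (-2.1)) = 3.3660
1/(1 + e^{-3.3660}) = 0.9666
P = 0.9666

0.967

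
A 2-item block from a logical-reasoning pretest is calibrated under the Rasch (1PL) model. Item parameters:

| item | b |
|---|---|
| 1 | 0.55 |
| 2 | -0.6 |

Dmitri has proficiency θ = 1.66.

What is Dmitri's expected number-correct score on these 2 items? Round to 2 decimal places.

1.66

P(θ) = 1 / (1 + exp(−(θ − b)))
P_1 = 1/(1+e^{-1.1100}) = 0.7521
P_2 = 1/(1+e^{-2.2600}) = 0.9055
E[score] = 0.7521 + 0.9055 = 1.6576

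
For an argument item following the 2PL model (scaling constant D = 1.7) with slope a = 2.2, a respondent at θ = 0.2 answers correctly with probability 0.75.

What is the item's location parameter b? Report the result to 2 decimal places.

P(θ) = 1 / (1 + exp(−D·a(θ − b)))
logit(0.75) = ln(0.75/0.25) = 1.0986
b = θ − logit/(1.7·a) = 0.2 − 1.0986/3.7400 = -0.0937

-0.09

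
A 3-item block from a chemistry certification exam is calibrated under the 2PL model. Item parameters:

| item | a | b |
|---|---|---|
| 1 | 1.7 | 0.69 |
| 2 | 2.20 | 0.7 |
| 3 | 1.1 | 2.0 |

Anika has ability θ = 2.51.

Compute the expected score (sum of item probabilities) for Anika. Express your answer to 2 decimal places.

P(θ) = 1 / (1 + exp(−a(θ − b)))
P_1 = 1/(1+e^{-3.0940}) = 0.9566
P_2 = 1/(1+e^{-3.9820}) = 0.9817
P_3 = 1/(1+e^{-0.5610}) = 0.6367
E[score] = 0.9566 + 0.9817 + 0.6367 = 2.5750

2.58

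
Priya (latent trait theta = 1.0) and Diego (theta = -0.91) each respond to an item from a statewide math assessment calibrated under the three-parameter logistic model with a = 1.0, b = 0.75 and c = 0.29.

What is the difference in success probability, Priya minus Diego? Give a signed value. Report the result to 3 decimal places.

P(theta) = c + (1 − c) · 1 / (1 + exp(−a(theta − b)))
P(Priya) = 0.6891  [exponent 0.2500]
P(Diego) = 0.4034  [exponent -1.6600]
Difference = 0.6891 − 0.4034 = 0.2857

0.286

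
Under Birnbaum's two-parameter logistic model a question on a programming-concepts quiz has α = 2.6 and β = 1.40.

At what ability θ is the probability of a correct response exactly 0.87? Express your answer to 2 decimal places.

2.13

P(θ) = 1 / (1 + exp(−α(θ − β)))
logit = ln(0.8700/0.1300) = 1.9010
θ = β + logit/(α) = 1.40 + 1.9010/2.6000 = 2.1311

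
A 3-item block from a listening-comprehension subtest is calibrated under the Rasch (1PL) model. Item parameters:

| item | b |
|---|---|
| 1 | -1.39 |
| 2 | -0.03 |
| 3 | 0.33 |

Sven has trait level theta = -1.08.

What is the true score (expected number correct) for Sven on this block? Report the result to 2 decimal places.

P(theta) = 1 / (1 + exp(−(theta − b)))
P_1 = 1/(1+e^{-0.3100}) = 0.5769
P_2 = 1/(1+e^{1.0500}) = 0.2592
P_3 = 1/(1+e^{1.4100}) = 0.1962
E[score] = 0.5769 + 0.2592 + 0.1962 = 1.0323

1.03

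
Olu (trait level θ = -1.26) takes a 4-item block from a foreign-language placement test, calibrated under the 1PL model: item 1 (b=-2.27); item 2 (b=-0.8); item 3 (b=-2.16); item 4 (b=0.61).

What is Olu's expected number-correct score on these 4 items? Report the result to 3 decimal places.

1.964

P(θ) = 1 / (1 + exp(−(θ − b)))
P_1 = 1/(1+e^{-1.0100}) = 0.7330
P_2 = 1/(1+e^{0.4600}) = 0.3870
P_3 = 1/(1+e^{-0.9000}) = 0.7109
P_4 = 1/(1+e^{1.8700}) = 0.1335
E[score] = 0.7330 + 0.3870 + 0.7109 + 0.1335 = 1.9645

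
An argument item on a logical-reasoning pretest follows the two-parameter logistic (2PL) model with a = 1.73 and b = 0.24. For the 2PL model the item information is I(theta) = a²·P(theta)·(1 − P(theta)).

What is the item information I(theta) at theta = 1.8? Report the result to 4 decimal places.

P = 1/(1+e^{-2.6988}) = 0.9370
P(1−P) = 0.9370 × 0.0630 = 0.0591
I = a² × P(1−P) = 1.73² × 0.0591 = 0.17679

0.1768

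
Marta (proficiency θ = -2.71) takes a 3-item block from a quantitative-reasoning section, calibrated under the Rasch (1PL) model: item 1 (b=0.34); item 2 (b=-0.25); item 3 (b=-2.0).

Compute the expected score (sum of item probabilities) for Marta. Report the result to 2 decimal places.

P(θ) = 1 / (1 + exp(−(θ − b)))
P_1 = 1/(1+e^{3.0500}) = 0.0452
P_2 = 1/(1+e^{2.4600}) = 0.0787
P_3 = 1/(1+e^{0.7100}) = 0.3296
E[score] = 0.0452 + 0.0787 + 0.3296 = 0.4535

0.45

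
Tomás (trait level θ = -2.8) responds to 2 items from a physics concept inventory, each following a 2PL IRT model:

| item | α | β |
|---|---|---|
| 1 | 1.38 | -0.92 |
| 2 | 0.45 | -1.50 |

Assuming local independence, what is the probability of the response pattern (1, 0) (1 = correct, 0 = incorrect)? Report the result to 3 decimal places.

0.045

P(θ) = 1 / (1 + exp(−α(θ − β)))
P_1 = 1/(1+e^{2.5944}) = 0.0695
P_2 = 1/(1+e^{0.5850}) = 0.3578
L = P_1 × (1−P_2) = 0.0695 × 0.6422 = 0.04463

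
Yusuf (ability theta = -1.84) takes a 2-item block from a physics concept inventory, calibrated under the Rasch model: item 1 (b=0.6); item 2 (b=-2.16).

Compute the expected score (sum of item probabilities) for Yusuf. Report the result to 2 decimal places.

P(theta) = 1 / (1 + exp(−(theta − b)))
P_1 = 1/(1+e^{2.4400}) = 0.0802
P_2 = 1/(1+e^{-0.3200}) = 0.5793
E[score] = 0.0802 + 0.5793 = 0.6595

0.66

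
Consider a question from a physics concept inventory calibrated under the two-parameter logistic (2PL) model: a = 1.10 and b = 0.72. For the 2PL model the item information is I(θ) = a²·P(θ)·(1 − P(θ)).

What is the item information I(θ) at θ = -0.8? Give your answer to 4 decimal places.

0.1611

P = 1/(1+e^{1.6720}) = 0.1582
P(1−P) = 0.1582 × 0.8418 = 0.1331
I = a² × P(1−P) = 1.10² × 0.1331 = 0.16110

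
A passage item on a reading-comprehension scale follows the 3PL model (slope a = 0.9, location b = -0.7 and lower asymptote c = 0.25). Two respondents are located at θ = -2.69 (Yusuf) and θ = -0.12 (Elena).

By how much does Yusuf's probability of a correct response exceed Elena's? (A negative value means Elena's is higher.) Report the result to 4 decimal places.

-0.3635

P(θ) = c + (1 − c) · 1 / (1 + exp(−a(θ − b)))
P(Yusuf) = 0.3572  [exponent -1.7910]
P(Elena) = 0.7207  [exponent 0.5220]
Difference = 0.3572 − 0.7207 = -0.3635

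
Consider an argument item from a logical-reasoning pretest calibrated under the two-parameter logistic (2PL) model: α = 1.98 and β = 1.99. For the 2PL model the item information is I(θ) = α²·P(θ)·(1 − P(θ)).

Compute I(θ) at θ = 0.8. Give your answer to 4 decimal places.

P = 1/(1+e^{2.3562}) = 0.0866
P(1−P) = 0.0866 × 0.9134 = 0.0791
I = α² × P(1−P) = 1.98² × 0.0791 = 0.31002

0.3100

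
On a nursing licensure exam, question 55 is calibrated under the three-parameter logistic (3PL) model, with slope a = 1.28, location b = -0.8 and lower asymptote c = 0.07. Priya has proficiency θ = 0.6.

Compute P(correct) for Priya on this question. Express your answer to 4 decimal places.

0.8672

P(θ) = c + (1 − c) · 1 / (1 + exp(−a(θ − b)))
Exponent: 1.28 × (0.6 − (-0.8)) = 1.7920
1/(1 + e^{-1.7920}) = 0.8572
P = 0.07 + 0.93 × 0.8572 = 0.8672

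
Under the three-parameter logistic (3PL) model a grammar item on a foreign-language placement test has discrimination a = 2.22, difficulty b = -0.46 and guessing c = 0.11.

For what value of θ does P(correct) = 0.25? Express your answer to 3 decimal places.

P(θ) = c + (1 − c) · 1 / (1 + exp(−a(θ − b)))
Remove guessing floor: (0.25 − 0.11)/(1 − 0.11) = 0.1573
logit = ln(0.1573/0.8427) = -1.6784
θ = b + logit/(a) = -0.46 + (-1.6784)/2.2200 = -1.2160

-1.216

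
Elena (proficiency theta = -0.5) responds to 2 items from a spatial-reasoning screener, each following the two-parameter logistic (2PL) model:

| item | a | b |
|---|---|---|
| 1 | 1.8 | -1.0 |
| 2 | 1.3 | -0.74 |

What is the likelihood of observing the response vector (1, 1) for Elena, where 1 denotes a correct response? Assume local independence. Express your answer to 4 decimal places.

0.4105

P(theta) = 1 / (1 + exp(−a(theta − b)))
P_1 = 1/(1+e^{-0.9000}) = 0.7109
P_2 = 1/(1+e^{-0.3120}) = 0.5774
L = P_1 × P_2 = 0.7109 × 0.5774 = 0.41048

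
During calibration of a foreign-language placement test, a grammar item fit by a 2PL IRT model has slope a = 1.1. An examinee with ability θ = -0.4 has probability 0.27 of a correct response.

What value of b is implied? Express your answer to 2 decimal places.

0.50

P(θ) = 1 / (1 + exp(−a(θ − b)))
logit(0.27) = ln(0.27/0.73) = -0.9946
b = θ − logit/(a) = -0.4 − (-0.9946)/1.1000 = 0.5042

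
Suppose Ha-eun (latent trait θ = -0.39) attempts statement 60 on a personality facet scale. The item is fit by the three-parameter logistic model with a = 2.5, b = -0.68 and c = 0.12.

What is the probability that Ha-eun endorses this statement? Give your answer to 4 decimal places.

0.7129

P(θ) = c + (1 − c) · 1 / (1 + exp(−a(θ − b)))
Exponent: 2.5 × (-0.39 − (-0.68)) = 0.7250
1/(1 + e^{-0.7250}) = 0.6737
P = 0.12 + 0.88 × 0.6737 = 0.7129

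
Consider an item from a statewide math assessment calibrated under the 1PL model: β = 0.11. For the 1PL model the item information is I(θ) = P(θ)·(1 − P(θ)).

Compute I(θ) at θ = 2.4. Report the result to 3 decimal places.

0.083

P = 1/(1+e^{-2.2900}) = 0.9080
P(1−P) = 0.9080 × 0.0920 = 0.0835
I = P(1−P) = 0.08350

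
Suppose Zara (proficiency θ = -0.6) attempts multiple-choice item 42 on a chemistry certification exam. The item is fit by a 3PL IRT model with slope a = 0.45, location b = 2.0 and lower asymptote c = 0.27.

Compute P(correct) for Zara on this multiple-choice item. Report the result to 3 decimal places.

0.443

P(θ) = c + (1 − c) · 1 / (1 + exp(−a(θ − b)))
Exponent: 0.45 × (-0.6 − 2.0) = -1.1700
1/(1 + e^{1.1700}) = 0.2369
P = 0.27 + 0.73 × 0.2369 = 0.4429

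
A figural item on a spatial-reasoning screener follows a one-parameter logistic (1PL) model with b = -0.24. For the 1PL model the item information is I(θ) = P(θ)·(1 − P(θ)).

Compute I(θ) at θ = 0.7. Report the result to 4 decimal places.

P = 1/(1+e^{-0.9400}) = 0.7191
P(1−P) = 0.7191 × 0.2809 = 0.2020
I = P(1−P) = 0.20200

0.2020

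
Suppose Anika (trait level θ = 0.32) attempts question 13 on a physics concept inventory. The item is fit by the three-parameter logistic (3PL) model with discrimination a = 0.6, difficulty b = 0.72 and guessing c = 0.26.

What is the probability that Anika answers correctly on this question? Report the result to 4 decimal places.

0.5858

P(θ) = c + (1 − c) · 1 / (1 + exp(−a(θ − b)))
Exponent: 0.6 × (0.32 − 0.72) = -0.2400
1/(1 + e^{0.2400}) = 0.4403
P = 0.26 + 0.74 × 0.4403 = 0.5858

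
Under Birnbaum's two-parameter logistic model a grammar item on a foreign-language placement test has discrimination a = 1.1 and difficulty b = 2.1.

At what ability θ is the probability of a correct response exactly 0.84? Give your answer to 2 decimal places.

3.61

P(θ) = 1 / (1 + exp(−a(θ − b)))
logit = ln(0.8400/0.1600) = 1.6582
θ = b + logit/(a) = 2.1 + 1.6582/1.1000 = 3.6075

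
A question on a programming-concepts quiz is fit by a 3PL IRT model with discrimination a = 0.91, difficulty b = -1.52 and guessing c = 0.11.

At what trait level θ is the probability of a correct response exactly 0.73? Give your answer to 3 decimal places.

-0.606

P(θ) = c + (1 − c) · 1 / (1 + exp(−a(θ − b)))
Remove guessing floor: (0.73 − 0.11)/(1 − 0.11) = 0.6966
logit = ln(0.6966/0.3034) = 0.8313
θ = b + logit/(a) = -1.52 + 0.8313/0.9100 = -0.6065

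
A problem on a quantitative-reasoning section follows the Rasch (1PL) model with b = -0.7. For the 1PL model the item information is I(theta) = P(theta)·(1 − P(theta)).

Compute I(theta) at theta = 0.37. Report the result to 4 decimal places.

0.1902

P = 1/(1+e^{-1.0700}) = 0.7446
P(1−P) = 0.7446 × 0.2554 = 0.1902
I = P(1−P) = 0.19017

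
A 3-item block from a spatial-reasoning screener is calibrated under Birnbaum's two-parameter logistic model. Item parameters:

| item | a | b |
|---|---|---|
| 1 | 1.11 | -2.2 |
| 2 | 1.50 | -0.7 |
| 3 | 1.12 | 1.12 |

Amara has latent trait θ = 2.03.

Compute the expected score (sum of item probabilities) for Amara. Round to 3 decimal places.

2.709

P(θ) = 1 / (1 + exp(−a(θ − b)))
P_1 = 1/(1+e^{-4.6953}) = 0.9909
P_2 = 1/(1+e^{-4.0950}) = 0.9836
P_3 = 1/(1+e^{-1.0192}) = 0.7348
E[score] = 0.9909 + 0.9836 + 0.7348 = 2.7094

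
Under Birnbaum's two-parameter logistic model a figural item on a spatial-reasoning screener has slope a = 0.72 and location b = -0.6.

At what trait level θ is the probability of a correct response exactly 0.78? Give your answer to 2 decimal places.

1.16

P(θ) = 1 / (1 + exp(−a(θ − b)))
logit = ln(0.7800/0.2200) = 1.2657
θ = b + logit/(a) = -0.6 + 1.2657/0.7200 = 1.1579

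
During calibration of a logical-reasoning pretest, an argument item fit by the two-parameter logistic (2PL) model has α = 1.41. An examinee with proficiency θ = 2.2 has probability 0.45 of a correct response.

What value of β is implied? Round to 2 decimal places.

2.34

P(θ) = 1 / (1 + exp(−α(θ − β)))
logit(0.45) = ln(0.45/0.55) = -0.2007
β = θ − logit/(α) = 2.2 − (-0.2007)/1.4100 = 2.3423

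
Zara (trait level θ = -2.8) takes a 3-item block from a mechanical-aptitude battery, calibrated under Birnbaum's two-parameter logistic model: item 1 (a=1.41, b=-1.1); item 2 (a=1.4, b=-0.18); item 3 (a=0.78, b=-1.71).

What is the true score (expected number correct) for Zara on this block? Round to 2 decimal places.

P(θ) = 1 / (1 + exp(−a(θ − b)))
P_1 = 1/(1+e^{2.3970}) = 0.0834
P_2 = 1/(1+e^{3.6680}) = 0.0249
P_3 = 1/(1+e^{0.8502}) = 0.2994
E[score] = 0.0834 + 0.0249 + 0.2994 = 0.4077

0.41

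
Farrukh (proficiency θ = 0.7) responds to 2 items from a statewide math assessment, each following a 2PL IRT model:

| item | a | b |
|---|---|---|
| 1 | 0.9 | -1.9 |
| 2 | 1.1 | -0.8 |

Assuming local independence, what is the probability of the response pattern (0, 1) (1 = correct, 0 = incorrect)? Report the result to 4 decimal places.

0.0737

P(θ) = 1 / (1 + exp(−a(θ − b)))
P_1 = 1/(1+e^{-2.3400}) = 0.9121
P_2 = 1/(1+e^{-1.6500}) = 0.8389
L = (1−P_1) × P_2 = 0.0879 × 0.8389 = 0.07371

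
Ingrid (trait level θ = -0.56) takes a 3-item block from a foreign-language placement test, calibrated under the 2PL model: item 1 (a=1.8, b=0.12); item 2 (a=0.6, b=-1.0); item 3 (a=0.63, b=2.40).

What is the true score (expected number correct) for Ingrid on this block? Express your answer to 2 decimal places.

0.93

P(θ) = 1 / (1 + exp(−a(θ − b)))
P_1 = 1/(1+e^{1.2240}) = 0.2272
P_2 = 1/(1+e^{-0.2640}) = 0.5656
P_3 = 1/(1+e^{1.8648}) = 0.1341
E[score] = 0.2272 + 0.5656 + 0.1341 = 0.9270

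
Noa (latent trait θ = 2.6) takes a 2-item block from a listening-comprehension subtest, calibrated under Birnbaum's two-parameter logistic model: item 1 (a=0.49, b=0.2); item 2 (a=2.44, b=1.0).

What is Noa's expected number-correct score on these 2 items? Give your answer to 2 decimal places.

P(θ) = 1 / (1 + exp(−a(θ − b)))
P_1 = 1/(1+e^{-1.1760}) = 0.7642
P_2 = 1/(1+e^{-3.9040}) = 0.9802
E[score] = 0.7642 + 0.9802 = 1.7445

1.74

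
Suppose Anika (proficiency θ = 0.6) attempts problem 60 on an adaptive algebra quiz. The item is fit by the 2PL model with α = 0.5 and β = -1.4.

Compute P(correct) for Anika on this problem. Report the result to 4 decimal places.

0.7311

P(θ) = 1 / (1 + exp(−α(θ − β)))
Exponent: 0.5 × (0.6 − (-1.4)) = 1.0000
1/(1 + e^{-1.0000}) = 0.7311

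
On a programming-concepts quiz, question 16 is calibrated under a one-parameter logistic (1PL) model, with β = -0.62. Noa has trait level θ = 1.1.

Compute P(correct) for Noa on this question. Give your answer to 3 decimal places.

P(θ) = 1 / (1 + exp(−(θ − β)))
Exponent: (1.1 − (-0.62)) = 1.7200
1/(1 + e^{-1.7200}) = 0.8481
P = 0.8481

0.848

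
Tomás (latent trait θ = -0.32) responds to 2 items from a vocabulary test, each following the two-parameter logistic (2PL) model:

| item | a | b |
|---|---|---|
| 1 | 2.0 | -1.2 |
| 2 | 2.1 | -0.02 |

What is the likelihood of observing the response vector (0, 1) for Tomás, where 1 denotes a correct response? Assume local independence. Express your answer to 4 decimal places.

0.0510

P(θ) = 1 / (1 + exp(−a(θ − b)))
P_1 = 1/(1+e^{-1.7600}) = 0.8532
P_2 = 1/(1+e^{0.6300}) = 0.3475
L = (1−P_1) × P_2 = 0.1468 × 0.3475 = 0.05101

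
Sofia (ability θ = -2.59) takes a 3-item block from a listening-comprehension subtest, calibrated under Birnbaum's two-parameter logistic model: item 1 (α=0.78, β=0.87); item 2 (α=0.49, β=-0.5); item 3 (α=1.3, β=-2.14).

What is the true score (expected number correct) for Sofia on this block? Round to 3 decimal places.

P(θ) = 1 / (1 + exp(−α(θ − β)))
P_1 = 1/(1+e^{2.6988}) = 0.0630
P_2 = 1/(1+e^{1.0241}) = 0.2642
P_3 = 1/(1+e^{0.5850}) = 0.3578
E[score] = 0.0630 + 0.2642 + 0.3578 = 0.6851

0.685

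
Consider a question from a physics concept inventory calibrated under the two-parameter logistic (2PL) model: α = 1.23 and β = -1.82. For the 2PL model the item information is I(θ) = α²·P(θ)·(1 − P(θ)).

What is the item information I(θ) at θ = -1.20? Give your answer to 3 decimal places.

0.328

P = 1/(1+e^{-0.7626}) = 0.6819
P(1−P) = 0.6819 × 0.3181 = 0.2169
I = α² × P(1−P) = 1.23² × 0.2169 = 0.32816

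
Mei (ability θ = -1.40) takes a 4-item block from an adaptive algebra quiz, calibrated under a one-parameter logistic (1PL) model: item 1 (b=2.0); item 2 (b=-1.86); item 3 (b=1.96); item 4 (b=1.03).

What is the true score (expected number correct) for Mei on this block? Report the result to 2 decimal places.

P(θ) = 1 / (1 + exp(−(θ − b)))
P_1 = 1/(1+e^{3.4000}) = 0.0323
P_2 = 1/(1+e^{-0.4600}) = 0.6130
P_3 = 1/(1+e^{3.3600}) = 0.0336
P_4 = 1/(1+e^{2.4300}) = 0.0809
E[score] = 0.0323 + 0.6130 + 0.0336 + 0.0809 = 0.7598

0.76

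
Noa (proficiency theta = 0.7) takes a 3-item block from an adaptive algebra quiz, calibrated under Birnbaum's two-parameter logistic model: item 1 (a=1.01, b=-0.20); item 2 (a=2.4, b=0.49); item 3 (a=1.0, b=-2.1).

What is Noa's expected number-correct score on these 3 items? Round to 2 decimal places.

2.28

P(theta) = 1 / (1 + exp(−a(theta − b)))
P_1 = 1/(1+e^{-0.9090}) = 0.7128
P_2 = 1/(1+e^{-0.5040}) = 0.6234
P_3 = 1/(1+e^{-2.8000}) = 0.9427
E[score] = 0.7128 + 0.6234 + 0.9427 = 2.2789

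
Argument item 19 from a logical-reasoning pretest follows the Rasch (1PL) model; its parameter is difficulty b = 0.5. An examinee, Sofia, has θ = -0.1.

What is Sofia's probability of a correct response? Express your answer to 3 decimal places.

0.354

P(θ) = 1 / (1 + exp(−(θ − b)))
Exponent: (-0.1 − 0.5) = -0.6000
1/(1 + e^{0.6000}) = 0.3543
P = 0.3543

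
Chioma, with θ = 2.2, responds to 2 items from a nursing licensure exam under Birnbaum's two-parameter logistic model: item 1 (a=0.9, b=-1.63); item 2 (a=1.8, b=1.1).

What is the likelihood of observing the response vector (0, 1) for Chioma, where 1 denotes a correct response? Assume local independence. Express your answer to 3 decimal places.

P(θ) = 1 / (1 + exp(−a(θ − b)))
P_1 = 1/(1+e^{-3.4470}) = 0.9691
P_2 = 1/(1+e^{-1.9800}) = 0.8787
L = (1−P_1) × P_2 = 0.0309 × 0.8787 = 0.02711

0.027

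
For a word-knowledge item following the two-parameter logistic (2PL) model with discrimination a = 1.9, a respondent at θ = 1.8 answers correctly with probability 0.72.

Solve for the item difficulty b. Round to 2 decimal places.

P(θ) = 1 / (1 + exp(−a(θ − b)))
logit(0.72) = ln(0.72/0.28) = 0.9445
b = θ − logit/(a) = 1.8 − 0.9445/1.9000 = 1.3029

1.30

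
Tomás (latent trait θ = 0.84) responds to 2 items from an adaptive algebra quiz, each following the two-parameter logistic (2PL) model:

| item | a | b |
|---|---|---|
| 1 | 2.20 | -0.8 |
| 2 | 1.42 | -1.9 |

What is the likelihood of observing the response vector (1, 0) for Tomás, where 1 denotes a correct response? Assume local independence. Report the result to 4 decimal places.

P(θ) = 1 / (1 + exp(−a(θ − b)))
P_1 = 1/(1+e^{-3.6080}) = 0.9736
P_2 = 1/(1+e^{-3.8908}) = 0.9800
L = P_1 × (1−P_2) = 0.9736 × 0.0200 = 0.01949

0.0195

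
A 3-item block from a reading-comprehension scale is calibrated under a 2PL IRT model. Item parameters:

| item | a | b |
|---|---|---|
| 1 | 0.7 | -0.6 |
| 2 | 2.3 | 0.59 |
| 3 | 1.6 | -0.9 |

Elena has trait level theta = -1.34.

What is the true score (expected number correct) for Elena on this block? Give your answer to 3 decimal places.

P(theta) = 1 / (1 + exp(−a(theta − b)))
P_1 = 1/(1+e^{0.5180}) = 0.3733
P_2 = 1/(1+e^{4.4390}) = 0.0117
P_3 = 1/(1+e^{0.7040}) = 0.3309
E[score] = 0.3733 + 0.0117 + 0.3309 = 0.7159

0.716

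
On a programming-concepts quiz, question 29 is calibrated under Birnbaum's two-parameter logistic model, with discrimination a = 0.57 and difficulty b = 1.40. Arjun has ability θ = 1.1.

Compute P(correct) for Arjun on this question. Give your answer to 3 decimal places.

P(θ) = 1 / (1 + exp(−a(θ − b)))
Exponent: 0.57 × (1.1 − 1.40) = -0.1710
1/(1 + e^{0.1710}) = 0.4574

0.457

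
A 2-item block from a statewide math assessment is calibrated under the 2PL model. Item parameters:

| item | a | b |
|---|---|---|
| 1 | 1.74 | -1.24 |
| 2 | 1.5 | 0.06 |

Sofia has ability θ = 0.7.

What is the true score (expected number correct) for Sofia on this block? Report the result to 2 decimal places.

P(θ) = 1 / (1 + exp(−a(θ − b)))
P_1 = 1/(1+e^{-3.3756}) = 0.9669
P_2 = 1/(1+e^{-0.9600}) = 0.7231
E[score] = 0.9669 + 0.7231 = 1.6901

1.69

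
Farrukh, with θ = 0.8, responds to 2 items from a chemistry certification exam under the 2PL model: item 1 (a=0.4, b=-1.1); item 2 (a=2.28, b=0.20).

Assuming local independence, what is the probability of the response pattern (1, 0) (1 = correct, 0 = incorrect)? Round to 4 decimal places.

0.1383

P(θ) = 1 / (1 + exp(−a(θ − b)))
P_1 = 1/(1+e^{-0.7600}) = 0.6814
P_2 = 1/(1+e^{-1.3680}) = 0.7971
L = P_1 × (1−P_2) = 0.6814 × 0.2029 = 0.13828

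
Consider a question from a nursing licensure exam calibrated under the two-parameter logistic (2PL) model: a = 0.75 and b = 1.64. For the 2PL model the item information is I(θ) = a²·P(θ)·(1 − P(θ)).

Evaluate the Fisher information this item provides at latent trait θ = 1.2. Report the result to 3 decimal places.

0.137

P = 1/(1+e^{0.3300}) = 0.4182
P(1−P) = 0.4182 × 0.5818 = 0.2433
I = a² × P(1−P) = 0.75² × 0.2433 = 0.13686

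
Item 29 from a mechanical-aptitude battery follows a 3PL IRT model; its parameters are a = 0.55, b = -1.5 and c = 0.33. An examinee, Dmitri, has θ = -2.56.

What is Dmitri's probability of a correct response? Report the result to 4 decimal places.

0.5700

P(θ) = c + (1 − c) · 1 / (1 + exp(−a(θ − b)))
Exponent: 0.55 × (-2.56 − (-1.5)) = -0.5830
1/(1 + e^{0.5830}) = 0.3582
P = 0.33 + 0.67 × 0.3582 = 0.5700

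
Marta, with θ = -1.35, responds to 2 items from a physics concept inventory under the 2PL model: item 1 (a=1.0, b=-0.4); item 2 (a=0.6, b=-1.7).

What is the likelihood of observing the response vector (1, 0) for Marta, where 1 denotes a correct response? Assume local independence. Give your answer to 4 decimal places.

0.1249

P(θ) = 1 / (1 + exp(−a(θ − b)))
P_1 = 1/(1+e^{0.9500}) = 0.2789
P_2 = 1/(1+e^{-0.2100}) = 0.5523
L = P_1 × (1−P_2) = 0.2789 × 0.4477 = 0.12485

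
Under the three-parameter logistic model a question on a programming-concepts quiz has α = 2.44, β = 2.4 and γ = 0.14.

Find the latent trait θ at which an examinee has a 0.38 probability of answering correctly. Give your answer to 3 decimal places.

P(θ) = γ + (1 − γ) · 1 / (1 + exp(−α(θ − β)))
Remove guessing floor: (0.38 − 0.14)/(1 − 0.14) = 0.2791
logit = ln(0.2791/0.7209) = -0.9491
θ = β + logit/(α) = 2.4 + (-0.9491)/2.4400 = 2.0110

2.011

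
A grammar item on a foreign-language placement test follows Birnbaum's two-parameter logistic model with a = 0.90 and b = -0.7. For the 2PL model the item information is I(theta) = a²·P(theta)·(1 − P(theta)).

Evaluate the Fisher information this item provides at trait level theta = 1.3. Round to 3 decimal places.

0.099

P = 1/(1+e^{-1.8000}) = 0.8581
P(1−P) = 0.8581 × 0.1419 = 0.1217
I = a² × P(1−P) = 0.90² × 0.1217 = 0.09860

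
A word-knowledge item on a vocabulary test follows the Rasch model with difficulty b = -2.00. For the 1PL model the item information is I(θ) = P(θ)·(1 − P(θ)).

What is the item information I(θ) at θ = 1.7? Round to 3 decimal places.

0.024

P = 1/(1+e^{-3.7000}) = 0.9759
P(1−P) = 0.9759 × 0.0241 = 0.0235
I = P(1−P) = 0.02354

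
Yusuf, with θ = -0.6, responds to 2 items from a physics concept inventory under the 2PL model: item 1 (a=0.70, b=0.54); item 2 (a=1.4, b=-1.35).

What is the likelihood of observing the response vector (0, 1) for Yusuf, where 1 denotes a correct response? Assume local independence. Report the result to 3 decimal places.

P(θ) = 1 / (1 + exp(−a(θ − b)))
P_1 = 1/(1+e^{0.7980}) = 0.3105
P_2 = 1/(1+e^{-1.0500}) = 0.7408
L = (1−P_1) × P_2 = 0.6895 × 0.7408 = 0.51080

0.511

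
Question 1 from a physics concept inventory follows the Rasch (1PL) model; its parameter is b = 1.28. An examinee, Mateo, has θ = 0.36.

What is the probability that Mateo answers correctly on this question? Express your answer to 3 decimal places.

0.285

P(θ) = 1 / (1 + exp(−(θ − b)))
Exponent: (0.36 − 1.28) = -0.9200
1/(1 + e^{0.9200}) = 0.2850
P = 0.2850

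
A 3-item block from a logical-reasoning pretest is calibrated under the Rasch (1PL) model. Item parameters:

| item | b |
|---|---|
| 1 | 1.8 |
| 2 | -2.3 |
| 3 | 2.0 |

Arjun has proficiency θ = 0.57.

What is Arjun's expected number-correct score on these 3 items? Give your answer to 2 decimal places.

P(θ) = 1 / (1 + exp(−(θ − b)))
P_1 = 1/(1+e^{1.2300}) = 0.2262
P_2 = 1/(1+e^{-2.8700}) = 0.9463
P_3 = 1/(1+e^{1.4300}) = 0.1931
E[score] = 0.2262 + 0.9463 + 0.1931 = 1.3656

1.37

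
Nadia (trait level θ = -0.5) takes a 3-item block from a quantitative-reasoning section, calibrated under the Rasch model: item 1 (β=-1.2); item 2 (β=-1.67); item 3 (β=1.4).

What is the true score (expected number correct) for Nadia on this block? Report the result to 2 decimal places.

1.56

P(θ) = 1 / (1 + exp(−(θ − β)))
P_1 = 1/(1+e^{-0.7000}) = 0.6682
P_2 = 1/(1+e^{-1.1700}) = 0.7631
P_3 = 1/(1+e^{1.9000}) = 0.1301
E[score] = 0.6682 + 0.7631 + 0.1301 = 1.5614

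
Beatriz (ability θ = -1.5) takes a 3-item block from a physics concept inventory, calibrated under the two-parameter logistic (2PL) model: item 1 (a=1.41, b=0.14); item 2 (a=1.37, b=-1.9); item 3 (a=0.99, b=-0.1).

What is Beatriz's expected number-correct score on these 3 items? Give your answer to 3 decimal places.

0.924

P(θ) = 1 / (1 + exp(−a(θ − b)))
P_1 = 1/(1+e^{2.3124}) = 0.0901
P_2 = 1/(1+e^{-0.5480}) = 0.6337
P_3 = 1/(1+e^{1.3860}) = 0.2000
E[score] = 0.0901 + 0.6337 + 0.2000 = 0.9238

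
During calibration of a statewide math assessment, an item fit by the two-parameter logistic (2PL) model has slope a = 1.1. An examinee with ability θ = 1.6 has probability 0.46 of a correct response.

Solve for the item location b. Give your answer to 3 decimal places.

P(θ) = 1 / (1 + exp(−a(θ − b)))
logit(0.46) = ln(0.46/0.54) = -0.1603
b = θ − logit/(a) = 1.6 − (-0.1603)/1.1000 = 1.7458

1.746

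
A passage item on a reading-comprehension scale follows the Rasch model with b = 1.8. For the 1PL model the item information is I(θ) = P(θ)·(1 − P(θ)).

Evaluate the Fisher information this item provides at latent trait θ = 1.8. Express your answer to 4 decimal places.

P = 1/(1+e^{0.0000}) = 0.5000
P(1−P) = 0.5000 × 0.5000 = 0.2500
I = P(1−P) = 0.25000

0.2500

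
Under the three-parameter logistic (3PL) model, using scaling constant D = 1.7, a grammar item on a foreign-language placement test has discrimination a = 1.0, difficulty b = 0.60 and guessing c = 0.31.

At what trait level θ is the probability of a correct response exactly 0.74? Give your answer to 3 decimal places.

P(θ) = c + (1 − c) · 1 / (1 + exp(−D·a(θ − b)))
Remove guessing floor: (0.74 − 0.31)/(1 − 0.31) = 0.6232
logit = ln(0.6232/0.3768) = 0.5031
θ = b + logit/(1.7·a) = 0.60 + 0.5031/1.7000 = 0.8959

0.896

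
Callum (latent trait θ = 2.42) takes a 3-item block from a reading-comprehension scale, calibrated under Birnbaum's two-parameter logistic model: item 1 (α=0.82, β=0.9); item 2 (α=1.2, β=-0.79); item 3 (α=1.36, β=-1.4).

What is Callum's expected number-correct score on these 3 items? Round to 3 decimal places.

2.750

P(θ) = 1 / (1 + exp(−α(θ − β)))
P_1 = 1/(1+e^{-1.2464}) = 0.7767
P_2 = 1/(1+e^{-3.8520}) = 0.9792
P_3 = 1/(1+e^{-5.1952}) = 0.9945
E[score] = 0.7767 + 0.9792 + 0.9945 = 2.7504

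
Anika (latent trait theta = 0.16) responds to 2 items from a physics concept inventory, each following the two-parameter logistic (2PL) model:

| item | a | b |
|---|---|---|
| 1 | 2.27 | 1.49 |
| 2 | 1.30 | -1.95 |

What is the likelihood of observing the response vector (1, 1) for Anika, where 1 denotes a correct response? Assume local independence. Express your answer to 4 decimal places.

0.0438

P(theta) = 1 / (1 + exp(−a(theta − b)))
P_1 = 1/(1+e^{3.0191}) = 0.0466
P_2 = 1/(1+e^{-2.7430}) = 0.9395
L = P_1 × P_2 = 0.0466 × 0.9395 = 0.04375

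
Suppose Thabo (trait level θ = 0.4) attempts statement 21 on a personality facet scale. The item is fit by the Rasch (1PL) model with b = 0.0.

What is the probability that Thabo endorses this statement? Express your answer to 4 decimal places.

P(θ) = 1 / (1 + exp(−(θ − b)))
Exponent: (0.4 − 0.0) = 0.4000
1/(1 + e^{-0.4000}) = 0.5987
P = 0.5987

0.5987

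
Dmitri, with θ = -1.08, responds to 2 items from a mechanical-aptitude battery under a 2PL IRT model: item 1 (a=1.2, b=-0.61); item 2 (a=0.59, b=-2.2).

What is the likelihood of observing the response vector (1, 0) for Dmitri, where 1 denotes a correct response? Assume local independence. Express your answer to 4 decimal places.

0.1235

P(θ) = 1 / (1 + exp(−a(θ − b)))
P_1 = 1/(1+e^{0.5640}) = 0.3626
P_2 = 1/(1+e^{-0.6608}) = 0.6594
L = P_1 × (1−P_2) = 0.3626 × 0.3406 = 0.12349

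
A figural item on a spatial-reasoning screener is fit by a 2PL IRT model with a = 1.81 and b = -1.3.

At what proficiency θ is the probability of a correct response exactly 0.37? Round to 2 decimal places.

-1.59

P(θ) = 1 / (1 + exp(−a(θ − b)))
logit = ln(0.3700/0.6300) = -0.5322
θ = b + logit/(a) = -1.3 + (-0.5322)/1.8100 = -1.5940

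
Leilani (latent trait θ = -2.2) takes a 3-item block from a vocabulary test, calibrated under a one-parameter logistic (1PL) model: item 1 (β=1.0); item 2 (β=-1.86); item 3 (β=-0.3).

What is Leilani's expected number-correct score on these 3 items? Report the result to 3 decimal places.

0.585

P(θ) = 1 / (1 + exp(−(θ − β)))
P_1 = 1/(1+e^{3.2000}) = 0.0392
P_2 = 1/(1+e^{0.3400}) = 0.4158
P_3 = 1/(1+e^{1.9000}) = 0.1301
E[score] = 0.0392 + 0.4158 + 0.1301 = 0.5851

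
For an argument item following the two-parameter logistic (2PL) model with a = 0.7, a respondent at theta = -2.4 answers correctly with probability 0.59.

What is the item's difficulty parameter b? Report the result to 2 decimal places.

-2.92

P(theta) = 1 / (1 + exp(−a(theta − b)))
logit(0.59) = ln(0.59/0.41) = 0.3640
b = theta − logit/(a) = -2.4 − 0.3640/0.7000 = -2.9200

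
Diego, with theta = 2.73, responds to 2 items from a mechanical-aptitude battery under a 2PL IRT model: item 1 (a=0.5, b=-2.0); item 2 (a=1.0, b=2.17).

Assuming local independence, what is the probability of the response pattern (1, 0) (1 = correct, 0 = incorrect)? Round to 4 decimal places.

0.3323

P(theta) = 1 / (1 + exp(−a(theta − b)))
P_1 = 1/(1+e^{-2.3650}) = 0.9141
P_2 = 1/(1+e^{-0.5600}) = 0.6365
L = P_1 × (1−P_2) = 0.9141 × 0.3635 = 0.33233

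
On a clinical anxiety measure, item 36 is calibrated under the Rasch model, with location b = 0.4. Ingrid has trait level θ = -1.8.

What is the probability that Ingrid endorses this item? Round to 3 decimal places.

P(θ) = 1 / (1 + exp(−(θ − b)))
Exponent: (-1.8 − 0.4) = -2.2000
1/(1 + e^{2.2000}) = 0.0998
P = 0.0998

0.100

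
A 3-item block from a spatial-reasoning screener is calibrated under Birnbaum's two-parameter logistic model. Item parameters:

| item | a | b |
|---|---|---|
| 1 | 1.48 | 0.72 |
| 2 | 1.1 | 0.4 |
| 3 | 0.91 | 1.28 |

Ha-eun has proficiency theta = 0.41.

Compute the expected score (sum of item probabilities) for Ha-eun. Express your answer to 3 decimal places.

1.202

P(theta) = 1 / (1 + exp(−a(theta − b)))
P_1 = 1/(1+e^{0.4588}) = 0.3873
P_2 = 1/(1+e^{-0.0110}) = 0.5027
P_3 = 1/(1+e^{0.7917}) = 0.3118
E[score] = 0.3873 + 0.5027 + 0.3118 = 1.2018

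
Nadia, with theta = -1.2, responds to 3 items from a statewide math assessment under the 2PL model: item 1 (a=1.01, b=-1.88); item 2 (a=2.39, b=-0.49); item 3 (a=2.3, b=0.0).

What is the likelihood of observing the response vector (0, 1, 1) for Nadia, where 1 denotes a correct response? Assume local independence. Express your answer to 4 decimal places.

0.0031

P(theta) = 1 / (1 + exp(−a(theta − b)))
P_1 = 1/(1+e^{-0.6868}) = 0.6653
P_2 = 1/(1+e^{1.6969}) = 0.1549
P_3 = 1/(1+e^{2.7600}) = 0.0595
L = (1−P_1) × P_2 × P_3 = 0.3347 × 0.1549 × 0.0595 = 0.00309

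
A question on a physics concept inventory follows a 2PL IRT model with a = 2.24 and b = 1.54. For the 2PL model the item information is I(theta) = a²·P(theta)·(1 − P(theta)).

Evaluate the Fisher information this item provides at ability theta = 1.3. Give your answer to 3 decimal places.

1.168

P = 1/(1+e^{0.5376}) = 0.3687
P(1−P) = 0.3687 × 0.6313 = 0.2328
I = a² × P(1−P) = 2.24² × 0.2328 = 1.16796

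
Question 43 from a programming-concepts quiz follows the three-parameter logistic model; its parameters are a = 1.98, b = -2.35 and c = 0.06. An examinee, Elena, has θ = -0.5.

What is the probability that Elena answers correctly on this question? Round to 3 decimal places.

P(θ) = c + (1 − c) · 1 / (1 + exp(−a(θ − b)))
Exponent: 1.98 × (-0.5 − (-2.35)) = 3.6630
1/(1 + e^{-3.6630}) = 0.9750
P = 0.06 + 0.94 × 0.9750 = 0.9765

0.976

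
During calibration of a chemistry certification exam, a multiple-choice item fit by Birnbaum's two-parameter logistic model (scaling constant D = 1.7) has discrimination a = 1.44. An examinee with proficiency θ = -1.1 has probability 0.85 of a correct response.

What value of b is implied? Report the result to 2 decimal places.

-1.81

P(θ) = 1 / (1 + exp(−D·a(θ − b)))
logit(0.85) = ln(0.85/0.15) = 1.7346
b = θ − logit/(1.7·a) = -1.1 − 1.7346/2.4480 = -1.8086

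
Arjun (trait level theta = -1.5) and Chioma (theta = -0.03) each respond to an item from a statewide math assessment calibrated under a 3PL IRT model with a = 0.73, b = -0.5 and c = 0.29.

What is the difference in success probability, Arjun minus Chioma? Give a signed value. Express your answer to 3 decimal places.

-0.184

P(theta) = c + (1 − c) · 1 / (1 + exp(−a(theta − b)))
P(Arjun) = 0.5209  [exponent -0.7300]
P(Chioma) = 0.7053  [exponent 0.3431]
Difference = 0.5209 − 0.7053 = -0.1844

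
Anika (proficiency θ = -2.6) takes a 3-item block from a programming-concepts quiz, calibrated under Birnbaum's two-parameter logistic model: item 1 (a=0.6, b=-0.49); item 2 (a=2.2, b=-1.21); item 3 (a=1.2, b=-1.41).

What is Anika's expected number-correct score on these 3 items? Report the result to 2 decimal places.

0.46

P(θ) = 1 / (1 + exp(−a(θ − b)))
P_1 = 1/(1+e^{1.2660}) = 0.2199
P_2 = 1/(1+e^{3.0580}) = 0.0449
P_3 = 1/(1+e^{1.4280}) = 0.1934
E[score] = 0.2199 + 0.0449 + 0.1934 = 0.4582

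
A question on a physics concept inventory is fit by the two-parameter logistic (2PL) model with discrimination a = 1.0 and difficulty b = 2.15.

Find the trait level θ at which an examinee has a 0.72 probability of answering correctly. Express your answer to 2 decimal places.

P(θ) = 1 / (1 + exp(−a(θ − b)))
logit = ln(0.7200/0.2800) = 0.9445
θ = b + logit/(a) = 2.15 + 0.9445/1.0000 = 3.0945

3.09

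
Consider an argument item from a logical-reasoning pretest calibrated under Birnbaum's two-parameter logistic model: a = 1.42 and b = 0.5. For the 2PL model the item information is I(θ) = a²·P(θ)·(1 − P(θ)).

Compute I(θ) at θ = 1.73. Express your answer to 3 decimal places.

0.255

P = 1/(1+e^{-1.7466}) = 0.8515
P(1−P) = 0.8515 × 0.1485 = 0.1264
I = a² × P(1−P) = 1.42² × 0.1264 = 0.25494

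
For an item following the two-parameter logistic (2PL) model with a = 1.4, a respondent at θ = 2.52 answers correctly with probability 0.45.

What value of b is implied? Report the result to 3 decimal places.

2.663

P(θ) = 1 / (1 + exp(−a(θ − b)))
logit(0.45) = ln(0.45/0.55) = -0.2007
b = θ − logit/(a) = 2.52 − (-0.2007)/1.4000 = 2.6633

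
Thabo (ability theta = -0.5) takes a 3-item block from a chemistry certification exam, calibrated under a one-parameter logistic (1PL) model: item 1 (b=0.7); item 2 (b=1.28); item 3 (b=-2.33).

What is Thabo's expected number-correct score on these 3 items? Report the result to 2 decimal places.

1.24

P(theta) = 1 / (1 + exp(−(theta − b)))
P_1 = 1/(1+e^{1.2000}) = 0.2315
P_2 = 1/(1+e^{1.7800}) = 0.1443
P_3 = 1/(1+e^{-1.8300}) = 0.8618
E[score] = 0.2315 + 0.1443 + 0.8618 = 1.2375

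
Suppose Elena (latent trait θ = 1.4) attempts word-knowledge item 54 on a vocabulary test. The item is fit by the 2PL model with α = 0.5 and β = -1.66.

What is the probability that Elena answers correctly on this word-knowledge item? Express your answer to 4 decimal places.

0.8220

P(θ) = 1 / (1 + exp(−α(θ − β)))
Exponent: 0.5 × (1.4 − (-1.66)) = 1.5300
1/(1 + e^{-1.5300}) = 0.8220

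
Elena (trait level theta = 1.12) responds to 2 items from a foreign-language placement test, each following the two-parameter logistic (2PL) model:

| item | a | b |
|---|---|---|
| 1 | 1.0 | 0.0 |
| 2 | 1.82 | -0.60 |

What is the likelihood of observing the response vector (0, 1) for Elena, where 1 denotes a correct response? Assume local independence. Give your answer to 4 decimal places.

P(theta) = 1 / (1 + exp(−a(theta − b)))
P_1 = 1/(1+e^{-1.1200}) = 0.7540
P_2 = 1/(1+e^{-3.1304}) = 0.9581
L = (1−P_1) × P_2 = 0.2460 × 0.9581 = 0.23571

0.2357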